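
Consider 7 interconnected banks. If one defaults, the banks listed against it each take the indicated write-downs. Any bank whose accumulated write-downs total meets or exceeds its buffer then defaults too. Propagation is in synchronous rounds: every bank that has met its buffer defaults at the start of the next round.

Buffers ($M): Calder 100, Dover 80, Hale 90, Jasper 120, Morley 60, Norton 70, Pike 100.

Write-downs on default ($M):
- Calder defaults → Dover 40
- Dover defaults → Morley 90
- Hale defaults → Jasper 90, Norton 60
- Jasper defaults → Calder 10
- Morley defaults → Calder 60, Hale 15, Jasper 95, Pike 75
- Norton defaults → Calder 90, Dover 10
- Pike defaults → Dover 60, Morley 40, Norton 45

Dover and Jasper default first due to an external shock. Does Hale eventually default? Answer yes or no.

no

Round 1 — Dover, Jasper default (initial).
  Calder: +10 → 10 < 100
  Morley: +90 → 90 ≥ 60
Round 2 — Morley defaults.
  Calder: +60 → 70 < 100
  Hale: +15 → 15 < 90
  Pike: +75 → 75 < 100
No further defaults.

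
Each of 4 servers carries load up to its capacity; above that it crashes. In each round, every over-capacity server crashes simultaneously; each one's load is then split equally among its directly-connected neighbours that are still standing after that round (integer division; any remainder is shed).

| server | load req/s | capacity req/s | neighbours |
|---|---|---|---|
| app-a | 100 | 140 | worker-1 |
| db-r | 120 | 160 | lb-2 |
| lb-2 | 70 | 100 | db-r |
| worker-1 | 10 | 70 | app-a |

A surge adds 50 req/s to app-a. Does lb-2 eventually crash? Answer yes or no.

no

Round 1 — app-a at 150 > 140. app-a crashes.
  app-a sheds 150 req/s to worker-1: 150 each.
    worker-1: 10+150 = 160 > 70
Round 2 — worker-1 crashes.
  worker-1 sheds 160 req/s: no online neighbours, lost.
No further crashes.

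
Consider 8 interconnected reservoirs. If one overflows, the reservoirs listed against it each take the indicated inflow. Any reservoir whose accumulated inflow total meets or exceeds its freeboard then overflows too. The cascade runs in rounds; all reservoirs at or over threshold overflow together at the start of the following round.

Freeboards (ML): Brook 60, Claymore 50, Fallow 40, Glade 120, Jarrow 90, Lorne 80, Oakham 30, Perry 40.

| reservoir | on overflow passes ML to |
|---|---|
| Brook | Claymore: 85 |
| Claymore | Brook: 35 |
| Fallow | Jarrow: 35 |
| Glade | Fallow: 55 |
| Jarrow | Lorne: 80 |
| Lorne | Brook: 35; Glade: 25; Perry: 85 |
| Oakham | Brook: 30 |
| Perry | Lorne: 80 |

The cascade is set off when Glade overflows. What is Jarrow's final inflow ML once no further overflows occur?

35

Round 1 — Glade overflows (initial).
  Fallow: +55 → 55 ≥ 40
Round 2 — Fallow overflows.
  Jarrow: +35 → 35 < 90
No further overflows.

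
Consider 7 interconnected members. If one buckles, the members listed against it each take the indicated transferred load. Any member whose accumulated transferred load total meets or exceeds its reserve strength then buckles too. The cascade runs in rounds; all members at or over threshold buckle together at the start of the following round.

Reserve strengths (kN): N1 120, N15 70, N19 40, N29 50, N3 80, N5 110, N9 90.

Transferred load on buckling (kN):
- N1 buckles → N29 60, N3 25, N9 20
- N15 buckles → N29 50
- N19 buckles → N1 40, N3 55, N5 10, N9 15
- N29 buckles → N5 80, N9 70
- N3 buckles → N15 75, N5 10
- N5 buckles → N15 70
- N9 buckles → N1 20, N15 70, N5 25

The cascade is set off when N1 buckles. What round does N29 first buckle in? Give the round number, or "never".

Round 1 — N1 buckles (initial).
  N29: +60 → 60 ≥ 50
  N3: +25 → 25 < 80
  N9: +20 → 20 < 90
Round 2 — N29 buckles.
  N5: +80 → 80 < 110
  N9: +70 → 90 ≥ 90
Round 3 — N9 buckles.
  N15: +70 → 70 ≥ 70
  N5: +25 → 105 < 110
Round 4 — N15 buckles.
No further bucklings.

2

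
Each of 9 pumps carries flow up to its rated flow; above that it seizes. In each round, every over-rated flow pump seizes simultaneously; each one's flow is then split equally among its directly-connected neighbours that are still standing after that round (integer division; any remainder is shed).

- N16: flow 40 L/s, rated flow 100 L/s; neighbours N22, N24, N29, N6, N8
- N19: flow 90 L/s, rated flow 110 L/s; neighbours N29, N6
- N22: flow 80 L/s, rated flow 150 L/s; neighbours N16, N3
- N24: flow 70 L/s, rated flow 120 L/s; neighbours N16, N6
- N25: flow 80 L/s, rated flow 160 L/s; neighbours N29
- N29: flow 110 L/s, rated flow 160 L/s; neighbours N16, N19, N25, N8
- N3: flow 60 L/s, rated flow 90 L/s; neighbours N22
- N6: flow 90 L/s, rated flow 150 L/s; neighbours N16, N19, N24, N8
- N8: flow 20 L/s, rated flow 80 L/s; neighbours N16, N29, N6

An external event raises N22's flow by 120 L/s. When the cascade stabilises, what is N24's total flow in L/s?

Round 1 — N22 at 200 > 150. N22 seizes.
  N22 sheds 200 L/s to N16, N3: 100 each.
    N16: 40+100 = 140 > 100
    N3: 60+100 = 160 > 90
Round 2 — N16, N3 seize.
  N16 sheds 140 L/s to N24, N29, N6, N8: 35 each.
    N24: 70+35 = 105 ≤ 120
    N29: 110+35 = 145 ≤ 160
    N6: 90+35 = 125 ≤ 150
    N8: 20+35 = 55 ≤ 80
  N3 sheds 160 L/s: no online neighbours, lost.
No further seizures.

105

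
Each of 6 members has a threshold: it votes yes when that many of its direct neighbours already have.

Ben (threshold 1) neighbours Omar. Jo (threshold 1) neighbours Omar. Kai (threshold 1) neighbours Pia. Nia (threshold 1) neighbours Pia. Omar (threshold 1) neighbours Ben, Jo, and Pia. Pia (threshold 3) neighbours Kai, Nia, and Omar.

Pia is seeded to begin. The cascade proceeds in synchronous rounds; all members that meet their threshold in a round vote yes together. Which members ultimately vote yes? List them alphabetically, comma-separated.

Round 1 — Pia votes yes (initial).
Round 2 — checking thresholds:
  Kai: 1 of 1 neighbours ≥ 1, votes yes.
  Nia: 1 of 1 neighbours ≥ 1, votes yes.
  Omar: 1 of 3 neighbours ≥ 1, votes yes.
Round 3 — checking thresholds:
  Ben: 1 of 1 neighbours ≥ 1, votes yes.
  Jo: 1 of 1 neighbours ≥ 1, votes yes.
Round 4 — no new yes votes; cascade stops.

Ben, Jo, Kai, Nia, Omar, Pia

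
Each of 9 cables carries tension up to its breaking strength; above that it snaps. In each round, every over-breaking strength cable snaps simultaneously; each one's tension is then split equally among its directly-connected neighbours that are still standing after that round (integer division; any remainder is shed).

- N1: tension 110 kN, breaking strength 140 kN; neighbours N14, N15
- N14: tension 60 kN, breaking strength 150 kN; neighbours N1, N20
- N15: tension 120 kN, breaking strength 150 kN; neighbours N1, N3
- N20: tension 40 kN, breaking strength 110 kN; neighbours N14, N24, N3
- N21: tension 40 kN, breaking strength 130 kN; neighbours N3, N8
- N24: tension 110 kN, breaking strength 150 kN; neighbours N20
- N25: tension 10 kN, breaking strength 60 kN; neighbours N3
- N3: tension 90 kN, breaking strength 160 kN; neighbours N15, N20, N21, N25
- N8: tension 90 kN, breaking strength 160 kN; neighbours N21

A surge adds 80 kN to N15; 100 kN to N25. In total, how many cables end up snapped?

9

Round 1 — N15 at 200 > 150; N25 at 110 > 60. N15, N25 snap.
  N15 sheds 200 kN to N1, N3: 100 each.
    N1: 110+100 = 210 > 140
    N3: 90+100 = 190 > 160
  N25 sheds 110 kN to N3: 110 each.
    N3: 190+110 = 300 > 160
Round 2 — N1, N3 snap.
  N1 sheds 210 kN to N14: 210 each.
    N14: 60+210 = 270 > 150
  N3 sheds 300 kN to N20, N21: 150 each.
    N20: 40+150 = 190 > 110
    N21: 40+150 = 190 > 130
Round 3 — N14, N20, N21 snap.
  N14 sheds 270 kN: no online neighbours, lost.
  N20 sheds 190 kN to N24: 190 each.
    N24: 110+190 = 300 > 150
  N21 sheds 190 kN to N8: 190 each.
    N8: 90+190 = 280 > 160
Round 4 — N24, N8 snap.
  N24 sheds 300 kN: no online neighbours, lost.
  N8 sheds 280 kN: no online neighbours, lost.
No further breaks.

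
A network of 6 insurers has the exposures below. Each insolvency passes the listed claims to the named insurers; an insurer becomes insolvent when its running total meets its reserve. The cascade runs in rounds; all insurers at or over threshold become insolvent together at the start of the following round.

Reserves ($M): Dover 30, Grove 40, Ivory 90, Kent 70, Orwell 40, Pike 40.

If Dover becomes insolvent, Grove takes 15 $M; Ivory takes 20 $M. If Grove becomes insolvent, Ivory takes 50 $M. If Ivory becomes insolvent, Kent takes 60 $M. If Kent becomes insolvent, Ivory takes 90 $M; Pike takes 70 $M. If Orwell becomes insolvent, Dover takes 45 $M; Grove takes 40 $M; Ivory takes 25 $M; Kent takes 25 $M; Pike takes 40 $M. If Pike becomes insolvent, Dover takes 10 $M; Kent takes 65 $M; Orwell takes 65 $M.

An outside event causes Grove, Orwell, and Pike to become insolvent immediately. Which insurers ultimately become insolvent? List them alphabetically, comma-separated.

Round 1 — Grove, Orwell, Pike become insolvent (initial).
  Dover: +45+10 → 55 ≥ 30
  Ivory: +50+25 → 75 < 90
  Kent: +25+65 → 90 ≥ 70
Round 2 — Dover, Kent become insolvent.
  Ivory: +20+90 → 185 ≥ 90
Round 3 — Ivory becomes insolvent.
No further insolvencies.

Dover, Grove, Ivory, Kent, Orwell, Pike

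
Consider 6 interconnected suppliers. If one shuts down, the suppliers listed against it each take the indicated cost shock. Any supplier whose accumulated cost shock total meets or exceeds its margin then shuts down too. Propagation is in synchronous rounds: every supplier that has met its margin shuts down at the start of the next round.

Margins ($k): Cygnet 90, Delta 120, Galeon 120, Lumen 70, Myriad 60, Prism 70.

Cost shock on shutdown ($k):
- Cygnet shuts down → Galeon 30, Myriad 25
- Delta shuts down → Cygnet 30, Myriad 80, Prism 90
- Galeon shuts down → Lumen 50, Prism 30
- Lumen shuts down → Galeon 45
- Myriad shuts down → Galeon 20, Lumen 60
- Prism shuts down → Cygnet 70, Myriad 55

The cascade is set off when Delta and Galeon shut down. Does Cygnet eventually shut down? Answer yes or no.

yes

Round 1 — Delta, Galeon shut down (initial).
  Cygnet: +30 → 30 < 90
  Lumen: +50 → 50 < 70
  Myriad: +80 → 80 ≥ 60
  Prism: +90+30 → 120 ≥ 70
Round 2 — Myriad, Prism shut down.
  Cygnet: +70 → 100 ≥ 90
  Lumen: +60 → 110 ≥ 70
Round 3 — Cygnet, Lumen shut down.
No further shutdowns.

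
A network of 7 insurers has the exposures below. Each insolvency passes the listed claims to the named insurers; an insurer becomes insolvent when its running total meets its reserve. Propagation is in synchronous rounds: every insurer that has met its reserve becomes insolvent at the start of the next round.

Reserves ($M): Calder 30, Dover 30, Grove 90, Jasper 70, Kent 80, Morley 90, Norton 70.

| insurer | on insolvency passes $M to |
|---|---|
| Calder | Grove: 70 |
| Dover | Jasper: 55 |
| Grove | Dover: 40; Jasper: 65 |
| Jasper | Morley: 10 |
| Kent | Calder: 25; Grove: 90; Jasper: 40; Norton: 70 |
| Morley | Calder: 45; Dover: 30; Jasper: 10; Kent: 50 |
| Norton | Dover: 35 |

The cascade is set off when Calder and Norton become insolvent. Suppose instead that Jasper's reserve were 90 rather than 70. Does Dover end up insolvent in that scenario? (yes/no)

With Jasper's reserve at 90:
Round 1 — Calder, Norton become insolvent (initial).
  Dover: +35 → 35 ≥ 30
  Grove: +70 → 70 < 90
Round 2 — Dover becomes insolvent.
  Jasper: +55 → 55 < 90
No further insolvencies.

yes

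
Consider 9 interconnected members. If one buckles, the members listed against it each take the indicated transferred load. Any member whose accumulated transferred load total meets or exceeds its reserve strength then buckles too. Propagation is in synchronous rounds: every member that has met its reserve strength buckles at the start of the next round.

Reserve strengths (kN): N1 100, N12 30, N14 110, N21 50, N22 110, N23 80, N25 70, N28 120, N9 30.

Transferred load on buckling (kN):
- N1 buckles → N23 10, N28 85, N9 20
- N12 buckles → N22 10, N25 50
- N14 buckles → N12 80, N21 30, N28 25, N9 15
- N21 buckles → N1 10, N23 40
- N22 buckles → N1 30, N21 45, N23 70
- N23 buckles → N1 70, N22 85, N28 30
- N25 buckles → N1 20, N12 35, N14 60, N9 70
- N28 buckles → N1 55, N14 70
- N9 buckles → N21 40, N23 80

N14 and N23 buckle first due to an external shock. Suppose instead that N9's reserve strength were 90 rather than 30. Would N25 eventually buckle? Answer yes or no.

no

With N9's reserve strength at 90:
Round 1 — N14, N23 buckle (initial).
  N1: +70 → 70 < 100
  N12: +80 → 80 ≥ 30
  N21: +30 → 30 < 50
  N22: +85 → 85 < 110
  N28: +25+30 → 55 < 120
  N9: +15 → 15 < 90
Round 2 — N12 buckles.
  N22: +10 → 95 < 110
  N25: +50 → 50 < 70
No further bucklings.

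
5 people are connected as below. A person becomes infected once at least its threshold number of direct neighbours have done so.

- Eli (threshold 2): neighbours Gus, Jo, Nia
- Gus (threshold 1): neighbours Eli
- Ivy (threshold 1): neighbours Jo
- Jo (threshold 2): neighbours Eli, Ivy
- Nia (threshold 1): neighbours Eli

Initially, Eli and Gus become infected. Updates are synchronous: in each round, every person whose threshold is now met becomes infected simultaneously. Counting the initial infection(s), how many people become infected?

Round 1 — Eli, Gus become infected (initial).
Round 2 — checking thresholds:
  Jo: 1 of 2 neighbours < 2, holds.
  Nia: 1 of 1 neighbours ≥ 1, becomes infected.
Round 3 — no new infections; cascade stops.

3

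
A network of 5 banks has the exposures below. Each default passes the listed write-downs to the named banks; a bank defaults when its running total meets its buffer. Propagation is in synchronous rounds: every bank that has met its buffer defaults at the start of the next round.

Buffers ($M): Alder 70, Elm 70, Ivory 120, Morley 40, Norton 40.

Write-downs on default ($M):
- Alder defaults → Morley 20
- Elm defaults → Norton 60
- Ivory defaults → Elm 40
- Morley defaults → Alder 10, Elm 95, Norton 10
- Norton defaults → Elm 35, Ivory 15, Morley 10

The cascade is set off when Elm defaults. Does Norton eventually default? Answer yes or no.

Round 1 — Elm defaults (initial).
  Norton: +60 → 60 ≥ 40
Round 2 — Norton defaults.
  Ivory: +15 → 15 < 120
  Morley: +10 → 10 < 40
No further defaults.

yes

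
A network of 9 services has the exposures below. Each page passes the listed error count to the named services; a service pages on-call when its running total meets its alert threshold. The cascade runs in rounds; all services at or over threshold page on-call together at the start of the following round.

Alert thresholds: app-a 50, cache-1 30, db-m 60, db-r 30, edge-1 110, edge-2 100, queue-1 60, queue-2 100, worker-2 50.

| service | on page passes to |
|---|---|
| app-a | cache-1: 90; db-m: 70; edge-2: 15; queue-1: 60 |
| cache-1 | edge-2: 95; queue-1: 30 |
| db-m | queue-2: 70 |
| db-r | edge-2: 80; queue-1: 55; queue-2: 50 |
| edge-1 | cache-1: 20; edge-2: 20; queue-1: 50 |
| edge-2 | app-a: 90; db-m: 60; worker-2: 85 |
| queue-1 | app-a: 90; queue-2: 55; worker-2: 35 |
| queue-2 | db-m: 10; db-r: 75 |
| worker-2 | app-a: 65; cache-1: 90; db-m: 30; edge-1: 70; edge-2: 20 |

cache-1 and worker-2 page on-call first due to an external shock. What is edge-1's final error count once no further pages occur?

Round 1 — cache-1, worker-2 page on-call (initial).
  app-a: +65 → 65 ≥ 50
  db-m: +30 → 30 < 60
  edge-1: +70 → 70 < 110
  edge-2: +95+20 → 115 ≥ 100
  queue-1: +30 → 30 < 60
Round 2 — app-a, edge-2 page on-call.
  db-m: +70+60 → 160 ≥ 60
  queue-1: +60 → 90 ≥ 60
Round 3 — db-m, queue-1 page on-call.
  queue-2: +70+55 → 125 ≥ 100
Round 4 — queue-2 pages on-call.
  db-r: +75 → 75 ≥ 30
Round 5 — db-r pages on-call.
No further pages.

70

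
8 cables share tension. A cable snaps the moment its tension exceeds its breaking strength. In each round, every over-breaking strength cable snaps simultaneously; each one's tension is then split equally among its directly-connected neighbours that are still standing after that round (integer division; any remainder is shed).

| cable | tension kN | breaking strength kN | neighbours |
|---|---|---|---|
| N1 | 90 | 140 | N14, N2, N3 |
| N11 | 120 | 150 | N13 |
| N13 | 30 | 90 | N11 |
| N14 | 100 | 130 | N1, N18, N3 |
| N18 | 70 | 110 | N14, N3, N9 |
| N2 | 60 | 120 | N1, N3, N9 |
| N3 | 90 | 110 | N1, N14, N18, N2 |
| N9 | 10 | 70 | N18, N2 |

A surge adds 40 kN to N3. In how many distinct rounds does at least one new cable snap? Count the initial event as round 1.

Round 1 — N3 at 130 > 110. N3 snaps.
  N3 sheds 130 kN to N1, N14, N18, N2: 32 each (2 lost).
    N1: 90+32 = 122 ≤ 140
    N14: 100+32 = 132 > 130
    N18: 70+32 = 102 ≤ 110
    N2: 60+32 = 92 ≤ 120
Round 2 — N14 snaps.
  N14 sheds 132 kN to N1, N18: 66 each.
    N1: 122+66 = 188 > 140
    N18: 102+66 = 168 > 110
Round 3 — N1, N18 snap.
  N1 sheds 188 kN to N2: 188 each.
    N2: 92+188 = 280 > 120
  N18 sheds 168 kN to N9: 168 each.
    N9: 10+168 = 178 > 70
Round 4 — N2, N9 snap.
  N2 sheds 280 kN: no online neighbours, lost.
  N9 sheds 178 kN: no online neighbours, lost.
No further breaks.

4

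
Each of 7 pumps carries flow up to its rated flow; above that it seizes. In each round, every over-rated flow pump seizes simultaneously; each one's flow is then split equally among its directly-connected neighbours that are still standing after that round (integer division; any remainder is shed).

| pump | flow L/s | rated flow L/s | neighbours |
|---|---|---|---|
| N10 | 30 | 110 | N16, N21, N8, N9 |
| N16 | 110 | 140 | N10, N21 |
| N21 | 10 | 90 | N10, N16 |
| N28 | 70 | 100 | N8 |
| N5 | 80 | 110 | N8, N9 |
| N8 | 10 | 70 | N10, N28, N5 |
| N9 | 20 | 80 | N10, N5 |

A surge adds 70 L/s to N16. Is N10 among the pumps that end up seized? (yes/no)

yes

Round 1 — N16 at 180 > 140. N16 seizes.
  N16 sheds 180 L/s to N10, N21: 90 each.
    N10: 30+90 = 120 > 110
    N21: 10+90 = 100 > 90
Round 2 — N10, N21 seize.
  N10 sheds 120 L/s to N8, N9: 60 each.
    N8: 10+60 = 70 ≤ 70
    N9: 20+60 = 80 ≤ 80
  N21 sheds 100 L/s: no online neighbours, lost.
No further seizures.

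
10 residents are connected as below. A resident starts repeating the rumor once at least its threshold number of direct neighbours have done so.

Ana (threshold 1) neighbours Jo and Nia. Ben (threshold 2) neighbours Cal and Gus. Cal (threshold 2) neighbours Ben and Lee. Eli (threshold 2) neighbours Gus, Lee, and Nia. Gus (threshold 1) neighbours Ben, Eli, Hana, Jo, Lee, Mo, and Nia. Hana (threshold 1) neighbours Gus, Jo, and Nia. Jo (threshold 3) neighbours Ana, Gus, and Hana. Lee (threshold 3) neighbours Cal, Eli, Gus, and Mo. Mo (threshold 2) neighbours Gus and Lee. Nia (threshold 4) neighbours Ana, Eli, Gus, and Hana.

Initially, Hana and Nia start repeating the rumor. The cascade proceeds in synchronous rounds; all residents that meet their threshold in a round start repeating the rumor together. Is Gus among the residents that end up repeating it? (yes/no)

yes

Round 1 — Hana, Nia start repeating the rumor (initial).
Round 2 — checking thresholds:
  Ana: 1 of 2 neighbours ≥ 1, starts repeating the rumor.
  Eli: 1 of 3 neighbours < 2, holds.
  Gus: 2 of 7 neighbours ≥ 1, starts repeating the rumor.
  Jo: 1 of 3 neighbours < 3, holds.
Round 3 — checking thresholds:
  Ben: 1 of 2 neighbours < 2, holds.
  Eli: 2 of 3 neighbours ≥ 2, starts repeating the rumor.
  Jo: 3 of 3 neighbours ≥ 3, starts repeating the rumor.
  Lee: 1 of 4 neighbours < 3, holds.
  Mo: 1 of 2 neighbours < 2, holds.
Round 4 — no new spreads; cascade stops.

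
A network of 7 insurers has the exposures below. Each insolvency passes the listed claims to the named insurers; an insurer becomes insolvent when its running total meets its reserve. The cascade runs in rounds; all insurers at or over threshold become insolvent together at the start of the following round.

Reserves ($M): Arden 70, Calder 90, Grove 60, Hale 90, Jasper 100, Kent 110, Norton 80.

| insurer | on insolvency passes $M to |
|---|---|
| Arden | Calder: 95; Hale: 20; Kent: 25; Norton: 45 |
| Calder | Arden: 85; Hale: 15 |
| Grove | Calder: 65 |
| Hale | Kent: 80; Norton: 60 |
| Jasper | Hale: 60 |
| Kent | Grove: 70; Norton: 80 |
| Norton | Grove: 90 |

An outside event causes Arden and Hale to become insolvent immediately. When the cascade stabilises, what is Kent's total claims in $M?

Round 1 — Arden, Hale become insolvent (initial).
  Calder: +95 → 95 ≥ 90
  Kent: +25+80 → 105 < 110
  Norton: +45+60 → 105 ≥ 80
Round 2 — Calder, Norton become insolvent.
  Grove: +90 → 90 ≥ 60
Round 3 — Grove becomes insolvent.
No further insolvencies.

105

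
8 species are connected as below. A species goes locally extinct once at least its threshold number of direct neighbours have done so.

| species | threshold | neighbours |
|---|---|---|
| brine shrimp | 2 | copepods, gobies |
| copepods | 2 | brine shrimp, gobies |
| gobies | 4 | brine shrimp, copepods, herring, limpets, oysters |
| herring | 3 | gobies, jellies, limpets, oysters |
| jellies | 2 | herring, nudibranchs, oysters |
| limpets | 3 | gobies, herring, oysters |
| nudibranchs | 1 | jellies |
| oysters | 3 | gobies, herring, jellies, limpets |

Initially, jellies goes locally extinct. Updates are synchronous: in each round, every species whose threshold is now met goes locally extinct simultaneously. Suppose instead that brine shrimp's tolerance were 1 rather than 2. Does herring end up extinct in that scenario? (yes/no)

With brine shrimp's tolerance at 1:
Round 1 — jellies goes locally extinct (initial).
Round 2 — checking thresholds:
  herring: 1 of 4 neighbours < 3, not yet.
  nudibranchs: 1 of 1 neighbours ≥ 1, goes locally extinct.
  oysters: 1 of 4 neighbours < 3, not yet.
Round 3 — no new extinctions; cascade stops.

no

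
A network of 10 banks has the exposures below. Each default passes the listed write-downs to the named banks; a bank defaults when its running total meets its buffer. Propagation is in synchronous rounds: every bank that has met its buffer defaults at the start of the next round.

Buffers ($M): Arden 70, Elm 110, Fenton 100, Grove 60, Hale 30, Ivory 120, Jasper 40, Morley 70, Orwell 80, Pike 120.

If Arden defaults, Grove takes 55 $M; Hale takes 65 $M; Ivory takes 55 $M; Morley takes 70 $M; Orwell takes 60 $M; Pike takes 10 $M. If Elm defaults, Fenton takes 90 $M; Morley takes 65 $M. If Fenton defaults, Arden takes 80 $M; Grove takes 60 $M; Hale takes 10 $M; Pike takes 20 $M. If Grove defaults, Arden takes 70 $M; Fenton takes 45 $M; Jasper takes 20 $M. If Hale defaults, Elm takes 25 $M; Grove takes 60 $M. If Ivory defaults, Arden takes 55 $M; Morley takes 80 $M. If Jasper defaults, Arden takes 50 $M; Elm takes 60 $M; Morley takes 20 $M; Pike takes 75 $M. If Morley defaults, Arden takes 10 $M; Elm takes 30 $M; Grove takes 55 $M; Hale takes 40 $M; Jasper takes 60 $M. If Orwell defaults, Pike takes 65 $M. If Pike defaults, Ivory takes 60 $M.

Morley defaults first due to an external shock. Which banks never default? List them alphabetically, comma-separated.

Round 1 — Morley defaults (initial).
  Arden: +10 → 10 < 70
  Elm: +30 → 30 < 110
  Grove: +55 → 55 < 60
  Hale: +40 → 40 ≥ 30
  Jasper: +60 → 60 ≥ 40
Round 2 — Hale, Jasper default.
  Arden: +50 → 60 < 70
  Elm: +25+60 → 115 ≥ 110
  Grove: +60 → 115 ≥ 60
  Pike: +75 → 75 < 120
Round 3 — Elm, Grove default.
  Arden: +70 → 130 ≥ 70
  Fenton: +90+45 → 135 ≥ 100
Round 4 — Arden, Fenton default.
  Ivory: +55 → 55 < 120
  Orwell: +60 → 60 < 80
  Pike: +10+20 → 105 < 120
No further defaults.

Ivory, Orwell, Pike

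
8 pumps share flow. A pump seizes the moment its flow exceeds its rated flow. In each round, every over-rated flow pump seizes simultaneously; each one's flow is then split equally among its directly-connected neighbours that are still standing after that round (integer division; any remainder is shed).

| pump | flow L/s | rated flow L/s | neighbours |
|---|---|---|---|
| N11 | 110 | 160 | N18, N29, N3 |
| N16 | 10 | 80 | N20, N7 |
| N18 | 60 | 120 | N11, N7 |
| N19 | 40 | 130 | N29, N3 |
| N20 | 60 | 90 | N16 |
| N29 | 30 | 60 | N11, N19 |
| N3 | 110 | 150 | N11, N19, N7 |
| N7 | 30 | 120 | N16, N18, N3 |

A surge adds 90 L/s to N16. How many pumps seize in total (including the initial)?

2

Round 1 — N16 at 100 > 80. N16 seizes.
  N16 sheds 100 L/s to N20, N7: 50 each.
    N20: 60+50 = 110 > 90
    N7: 30+50 = 80 ≤ 120
Round 2 — N20 seizes.
  N20 sheds 110 L/s: no online neighbours, lost.
No further seizures.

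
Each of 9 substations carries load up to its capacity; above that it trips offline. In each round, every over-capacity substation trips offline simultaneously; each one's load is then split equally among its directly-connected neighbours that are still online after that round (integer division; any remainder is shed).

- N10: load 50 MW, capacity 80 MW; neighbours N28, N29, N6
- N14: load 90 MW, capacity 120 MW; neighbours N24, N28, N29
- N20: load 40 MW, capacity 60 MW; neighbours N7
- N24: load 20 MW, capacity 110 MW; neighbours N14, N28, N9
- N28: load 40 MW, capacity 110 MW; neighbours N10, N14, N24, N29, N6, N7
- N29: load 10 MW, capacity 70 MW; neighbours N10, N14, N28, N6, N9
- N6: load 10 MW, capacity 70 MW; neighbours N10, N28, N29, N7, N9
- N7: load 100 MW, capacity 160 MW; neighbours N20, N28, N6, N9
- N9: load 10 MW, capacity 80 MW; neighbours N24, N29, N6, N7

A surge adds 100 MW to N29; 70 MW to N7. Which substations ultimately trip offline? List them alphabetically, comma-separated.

N10, N14, N20, N24, N28, N29, N6, N7, N9

Round 1 — N29 at 110 > 70; N7 at 170 > 160. N29, N7 trip offline.
  N29 sheds 110 MW to N10, N14, N28, N6, N9: 22 each.
    N10: 50+22 = 72 ≤ 80
    N14: 90+22 = 112 ≤ 120
    N28: 40+22 = 62 ≤ 110
    N6: 10+22 = 32 ≤ 70
    N9: 10+22 = 32 ≤ 80
  N7 sheds 170 MW to N20, N28, N6, N9: 42 each (2 lost).
    N20: 40+42 = 82 > 60
    N28: 62+42 = 104 ≤ 110
    N6: 32+42 = 74 > 70
    N9: 32+42 = 74 ≤ 80
Round 2 — N20, N6 trip offline.
  N20 sheds 82 MW: no online neighbours, lost.
  N6 sheds 74 MW to N10, N28, N9: 24 each (2 lost).
    N10: 72+24 = 96 > 80
    N28: 104+24 = 128 > 110
    N9: 74+24 = 98 > 80
Round 3 — N10, N28, N9 trip offline.
  N10 sheds 96 MW: no online neighbours, lost.
  N28 sheds 128 MW to N14, N24: 64 each.
    N14: 112+64 = 176 > 120
    N24: 20+64 = 84 ≤ 110
  N9 sheds 98 MW to N24: 98 each.
    N24: 84+98 = 182 > 110
Round 4 — N14, N24 trip offline.
  N14 sheds 176 MW: no online neighbours, lost.
  N24 sheds 182 MW: no online neighbours, lost.
No further trips.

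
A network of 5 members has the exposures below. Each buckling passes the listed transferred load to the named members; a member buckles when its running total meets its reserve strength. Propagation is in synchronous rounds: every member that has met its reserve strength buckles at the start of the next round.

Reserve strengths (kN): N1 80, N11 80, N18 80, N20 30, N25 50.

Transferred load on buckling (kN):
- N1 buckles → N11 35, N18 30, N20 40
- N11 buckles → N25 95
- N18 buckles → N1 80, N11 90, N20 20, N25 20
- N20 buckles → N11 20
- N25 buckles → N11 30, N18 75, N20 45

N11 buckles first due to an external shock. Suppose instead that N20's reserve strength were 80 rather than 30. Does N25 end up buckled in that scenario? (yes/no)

yes

With N20's reserve strength at 80:
Round 1 — N11 buckles (initial).
  N25: +95 → 95 ≥ 50
Round 2 — N25 buckles.
  N18: +75 → 75 < 80
  N20: +45 → 45 < 80
No further bucklings.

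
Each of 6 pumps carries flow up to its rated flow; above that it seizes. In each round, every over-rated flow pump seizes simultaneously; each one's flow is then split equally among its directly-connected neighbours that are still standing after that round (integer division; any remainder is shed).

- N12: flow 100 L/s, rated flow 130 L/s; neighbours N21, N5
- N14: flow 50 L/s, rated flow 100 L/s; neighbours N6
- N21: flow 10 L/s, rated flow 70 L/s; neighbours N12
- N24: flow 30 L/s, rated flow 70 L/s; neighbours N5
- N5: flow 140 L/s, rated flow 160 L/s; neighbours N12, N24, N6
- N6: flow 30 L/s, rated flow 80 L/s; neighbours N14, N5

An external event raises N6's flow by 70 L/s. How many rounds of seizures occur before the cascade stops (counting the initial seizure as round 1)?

Round 1 — N6 at 100 > 80. N6 seizes.
  N6 sheds 100 L/s to N14, N5: 50 each.
    N14: 50+50 = 100 ≤ 100
    N5: 140+50 = 190 > 160
Round 2 — N5 seizes.
  N5 sheds 190 L/s to N12, N24: 95 each.
    N12: 100+95 = 195 > 130
    N24: 30+95 = 125 > 70
Round 3 — N12, N24 seize.
  N12 sheds 195 L/s to N21: 195 each.
    N21: 10+195 = 205 > 70
  N24 sheds 125 L/s: no online neighbours, lost.
Round 4 — N21 seizes.
  N21 sheds 205 L/s: no online neighbours, lost.
No further seizures.

4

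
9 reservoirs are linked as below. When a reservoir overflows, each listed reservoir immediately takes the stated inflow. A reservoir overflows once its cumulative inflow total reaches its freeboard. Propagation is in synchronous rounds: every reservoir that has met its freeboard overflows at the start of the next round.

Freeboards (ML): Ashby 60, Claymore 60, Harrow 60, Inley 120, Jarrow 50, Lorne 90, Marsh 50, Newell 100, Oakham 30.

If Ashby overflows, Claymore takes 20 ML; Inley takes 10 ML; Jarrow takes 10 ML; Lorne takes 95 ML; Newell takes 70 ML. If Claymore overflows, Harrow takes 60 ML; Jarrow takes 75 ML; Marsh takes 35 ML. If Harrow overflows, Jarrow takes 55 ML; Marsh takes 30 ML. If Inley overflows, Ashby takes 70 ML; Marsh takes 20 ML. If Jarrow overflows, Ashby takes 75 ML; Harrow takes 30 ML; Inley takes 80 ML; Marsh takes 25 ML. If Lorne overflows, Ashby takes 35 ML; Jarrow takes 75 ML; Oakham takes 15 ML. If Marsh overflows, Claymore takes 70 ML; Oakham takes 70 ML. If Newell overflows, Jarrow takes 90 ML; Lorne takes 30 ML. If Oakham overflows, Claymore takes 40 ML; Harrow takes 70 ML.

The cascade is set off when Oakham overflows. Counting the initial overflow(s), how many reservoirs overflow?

7

Round 1 — Oakham overflows (initial).
  Claymore: +40 → 40 < 60
  Harrow: +70 → 70 ≥ 60
Round 2 — Harrow overflows.
  Jarrow: +55 → 55 ≥ 50
  Marsh: +30 → 30 < 50
Round 3 — Jarrow overflows.
  Ashby: +75 → 75 ≥ 60
  Inley: +80 → 80 < 120
  Marsh: +25 → 55 ≥ 50
Round 4 — Ashby, Marsh overflow.
  Claymore: +20+70 → 130 ≥ 60
  Inley: +10 → 90 < 120
  Lorne: +95 → 95 ≥ 90
  Newell: +70 → 70 < 100
Round 5 — Claymore, Lorne overflow.
No further overflows.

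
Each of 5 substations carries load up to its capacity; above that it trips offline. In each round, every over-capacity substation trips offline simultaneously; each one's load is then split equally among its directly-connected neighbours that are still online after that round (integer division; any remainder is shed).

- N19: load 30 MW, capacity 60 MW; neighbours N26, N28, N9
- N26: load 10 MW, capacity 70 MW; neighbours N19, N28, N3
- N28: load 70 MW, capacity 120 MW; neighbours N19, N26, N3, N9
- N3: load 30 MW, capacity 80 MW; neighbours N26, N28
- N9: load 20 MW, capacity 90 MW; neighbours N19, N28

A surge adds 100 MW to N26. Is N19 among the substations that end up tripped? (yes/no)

Round 1 — N26 at 110 > 70. N26 trips offline.
  N26 sheds 110 MW to N19, N28, N3: 36 each (2 lost).
    N19: 30+36 = 66 > 60
    N28: 70+36 = 106 ≤ 120
    N3: 30+36 = 66 ≤ 80
Round 2 — N19 trips offline.
  N19 sheds 66 MW to N28, N9: 33 each.
    N28: 106+33 = 139 > 120
    N9: 20+33 = 53 ≤ 90
Round 3 — N28 trips offline.
  N28 sheds 139 MW to N3, N9: 69 each (1 lost).
    N3: 66+69 = 135 > 80
    N9: 53+69 = 122 > 90
Round 4 — N3, N9 trip offline.
  N3 sheds 135 MW: no online neighbours, lost.
  N9 sheds 122 MW: no online neighbours, lost.
No further trips.

yes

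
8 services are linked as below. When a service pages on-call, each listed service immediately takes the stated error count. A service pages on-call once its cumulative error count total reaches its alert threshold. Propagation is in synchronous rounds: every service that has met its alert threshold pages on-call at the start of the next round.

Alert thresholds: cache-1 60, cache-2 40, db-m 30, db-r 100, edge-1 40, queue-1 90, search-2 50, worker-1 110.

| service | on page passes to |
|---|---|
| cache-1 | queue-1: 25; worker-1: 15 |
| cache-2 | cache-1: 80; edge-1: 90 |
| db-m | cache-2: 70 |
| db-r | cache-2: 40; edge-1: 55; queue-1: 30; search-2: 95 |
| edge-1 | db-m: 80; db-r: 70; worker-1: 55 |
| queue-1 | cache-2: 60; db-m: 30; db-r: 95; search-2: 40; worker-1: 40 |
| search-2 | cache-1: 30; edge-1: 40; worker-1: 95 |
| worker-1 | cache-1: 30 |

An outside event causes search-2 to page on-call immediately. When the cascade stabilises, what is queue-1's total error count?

25

Round 1 — search-2 pages on-call (initial).
  cache-1: +30 → 30 < 60
  edge-1: +40 → 40 ≥ 40
  worker-1: +95 → 95 < 110
Round 2 — edge-1 pages on-call.
  db-m: +80 → 80 ≥ 30
  db-r: +70 → 70 < 100
  worker-1: +55 → 150 ≥ 110
Round 3 — db-m, worker-1 page on-call.
  cache-1: +30 → 60 ≥ 60
  cache-2: +70 → 70 ≥ 40
Round 4 — cache-1, cache-2 page on-call.
  queue-1: +25 → 25 < 90
No further pages.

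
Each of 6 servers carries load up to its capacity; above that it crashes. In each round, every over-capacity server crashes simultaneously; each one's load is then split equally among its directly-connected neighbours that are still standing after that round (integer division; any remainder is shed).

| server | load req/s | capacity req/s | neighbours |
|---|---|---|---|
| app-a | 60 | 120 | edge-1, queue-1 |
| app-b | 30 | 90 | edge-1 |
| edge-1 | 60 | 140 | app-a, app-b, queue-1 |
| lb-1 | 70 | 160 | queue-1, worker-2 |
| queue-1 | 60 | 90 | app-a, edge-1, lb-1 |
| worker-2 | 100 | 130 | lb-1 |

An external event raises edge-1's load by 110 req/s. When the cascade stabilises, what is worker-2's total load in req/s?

Round 1 — edge-1 at 170 > 140. edge-1 crashes.
  edge-1 sheds 170 req/s to app-a, app-b, queue-1: 56 each (2 lost).
    app-a: 60+56 = 116 ≤ 120
    app-b: 30+56 = 86 ≤ 90
    queue-1: 60+56 = 116 > 90
Round 2 — queue-1 crashes.
  queue-1 sheds 116 req/s to app-a, lb-1: 58 each.
    app-a: 116+58 = 174 > 120
    lb-1: 70+58 = 128 ≤ 160
Round 3 — app-a crashes.
  app-a sheds 174 req/s: no online neighbours, lost.
No further crashes.

100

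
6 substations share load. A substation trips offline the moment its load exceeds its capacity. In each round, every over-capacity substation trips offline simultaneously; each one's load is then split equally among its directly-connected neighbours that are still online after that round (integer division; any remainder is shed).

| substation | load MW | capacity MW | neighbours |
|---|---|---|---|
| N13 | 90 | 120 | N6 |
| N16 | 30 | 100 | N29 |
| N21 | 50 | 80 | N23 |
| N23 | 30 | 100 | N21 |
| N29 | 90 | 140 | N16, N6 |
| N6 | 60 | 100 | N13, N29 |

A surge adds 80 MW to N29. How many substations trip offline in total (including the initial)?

Round 1 — N29 at 170 > 140. N29 trips offline.
  N29 sheds 170 MW to N16, N6: 85 each.
    N16: 30+85 = 115 > 100
    N6: 60+85 = 145 > 100
Round 2 — N16, N6 trip offline.
  N16 sheds 115 MW: no online neighbours, lost.
  N6 sheds 145 MW to N13: 145 each.
    N13: 90+145 = 235 > 120
Round 3 — N13 trips offline.
  N13 sheds 235 MW: no online neighbours, lost.
No further trips.

4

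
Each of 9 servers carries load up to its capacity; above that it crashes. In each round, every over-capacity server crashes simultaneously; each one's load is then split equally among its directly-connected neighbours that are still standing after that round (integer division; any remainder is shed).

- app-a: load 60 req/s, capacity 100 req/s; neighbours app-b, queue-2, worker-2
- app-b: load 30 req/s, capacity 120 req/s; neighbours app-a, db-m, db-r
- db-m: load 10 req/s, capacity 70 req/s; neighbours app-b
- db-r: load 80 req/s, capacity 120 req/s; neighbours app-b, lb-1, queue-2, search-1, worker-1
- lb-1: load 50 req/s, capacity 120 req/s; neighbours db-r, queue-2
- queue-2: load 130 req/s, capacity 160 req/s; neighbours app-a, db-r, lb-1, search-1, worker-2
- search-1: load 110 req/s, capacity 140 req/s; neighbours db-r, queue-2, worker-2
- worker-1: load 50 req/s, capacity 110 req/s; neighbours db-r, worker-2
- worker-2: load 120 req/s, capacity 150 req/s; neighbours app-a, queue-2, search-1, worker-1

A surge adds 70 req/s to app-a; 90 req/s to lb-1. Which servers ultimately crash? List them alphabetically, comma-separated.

Round 1 — app-a at 130 > 100; lb-1 at 140 > 120. app-a, lb-1 crash.
  app-a sheds 130 req/s to app-b, queue-2, worker-2: 43 each (1 lost).
    app-b: 30+43 = 73 ≤ 120
    queue-2: 130+43 = 173 > 160
    worker-2: 120+43 = 163 > 150
  lb-1 sheds 140 req/s to db-r, queue-2: 70 each.
    db-r: 80+70 = 150 > 120
    queue-2: 173+70 = 243 > 160
Round 2 — db-r, queue-2, worker-2 crash.
  db-r sheds 150 req/s to app-b, search-1, worker-1: 50 each.
    app-b: 73+50 = 123 > 120
    search-1: 110+50 = 160 > 140
    worker-1: 50+50 = 100 ≤ 110
  queue-2 sheds 243 req/s to search-1: 243 each.
    search-1: 160+243 = 403 > 140
  worker-2 sheds 163 req/s to search-1, worker-1: 81 each (1 lost).
    search-1: 403+81 = 484 > 140
    worker-1: 100+81 = 181 > 110
Round 3 — app-b, search-1, worker-1 crash.
  app-b sheds 123 req/s to db-m: 123 each.
    db-m: 10+123 = 133 > 70
  search-1 sheds 484 req/s: no online neighbours, lost.
  worker-1 sheds 181 req/s: no online neighbours, lost.
Round 4 — db-m crashes.
  db-m sheds 133 req/s: no online neighbours, lost.
No further crashes.

app-a, app-b, db-m, db-r, lb-1, queue-2, search-1, worker-1, worker-2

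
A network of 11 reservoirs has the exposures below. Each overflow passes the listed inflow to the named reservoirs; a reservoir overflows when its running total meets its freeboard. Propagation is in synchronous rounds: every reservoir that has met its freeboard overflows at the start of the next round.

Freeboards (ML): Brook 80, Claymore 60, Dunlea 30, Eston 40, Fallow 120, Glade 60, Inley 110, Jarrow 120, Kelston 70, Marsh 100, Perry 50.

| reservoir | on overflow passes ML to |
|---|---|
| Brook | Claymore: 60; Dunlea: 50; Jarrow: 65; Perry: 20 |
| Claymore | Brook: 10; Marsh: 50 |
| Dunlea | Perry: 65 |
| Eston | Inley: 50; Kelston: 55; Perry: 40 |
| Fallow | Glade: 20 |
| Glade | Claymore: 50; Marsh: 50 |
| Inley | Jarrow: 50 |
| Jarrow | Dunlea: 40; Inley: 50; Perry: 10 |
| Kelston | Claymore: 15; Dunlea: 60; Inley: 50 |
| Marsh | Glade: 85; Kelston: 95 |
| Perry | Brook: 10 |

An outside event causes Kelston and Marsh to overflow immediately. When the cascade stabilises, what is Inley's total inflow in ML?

Round 1 — Kelston, Marsh overflow (initial).
  Claymore: +15 → 15 < 60
  Dunlea: +60 → 60 ≥ 30
  Glade: +85 → 85 ≥ 60
  Inley: +50 → 50 < 110
Round 2 — Dunlea, Glade overflow.
  Claymore: +50 → 65 ≥ 60
  Perry: +65 → 65 ≥ 50
Round 3 — Claymore, Perry overflow.
  Brook: +10+10 → 20 < 80
No further overflows.

50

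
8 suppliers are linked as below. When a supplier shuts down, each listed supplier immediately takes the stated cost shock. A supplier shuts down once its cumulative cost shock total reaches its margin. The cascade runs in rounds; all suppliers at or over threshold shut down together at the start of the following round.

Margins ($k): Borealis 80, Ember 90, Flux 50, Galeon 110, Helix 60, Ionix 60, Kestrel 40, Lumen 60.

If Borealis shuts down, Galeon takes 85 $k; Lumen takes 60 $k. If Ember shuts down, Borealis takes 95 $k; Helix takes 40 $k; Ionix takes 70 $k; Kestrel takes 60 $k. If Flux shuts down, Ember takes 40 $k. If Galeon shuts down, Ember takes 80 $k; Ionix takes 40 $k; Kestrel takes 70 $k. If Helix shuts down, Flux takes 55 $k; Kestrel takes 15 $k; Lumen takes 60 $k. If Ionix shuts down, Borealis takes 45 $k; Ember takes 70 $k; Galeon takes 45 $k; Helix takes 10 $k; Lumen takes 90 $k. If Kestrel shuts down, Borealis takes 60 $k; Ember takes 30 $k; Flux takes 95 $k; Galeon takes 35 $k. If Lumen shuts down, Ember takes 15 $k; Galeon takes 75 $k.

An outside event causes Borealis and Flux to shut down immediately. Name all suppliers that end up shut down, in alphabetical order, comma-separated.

Borealis, Ember, Flux, Galeon, Ionix, Kestrel, Lumen

Round 1 — Borealis, Flux shut down (initial).
  Ember: +40 → 40 < 90
  Galeon: +85 → 85 < 110
  Lumen: +60 → 60 ≥ 60
Round 2 — Lumen shuts down.
  Ember: +15 → 55 < 90
  Galeon: +75 → 160 ≥ 110
Round 3 — Galeon shuts down.
  Ember: +80 → 135 ≥ 90
  Ionix: +40 → 40 < 60
  Kestrel: +70 → 70 ≥ 40
Round 4 — Ember, Kestrel shut down.
  Helix: +40 → 40 < 60
  Ionix: +70 → 110 ≥ 60
Round 5 — Ionix shuts down.
  Helix: +10 → 50 < 60
No further shutdowns.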